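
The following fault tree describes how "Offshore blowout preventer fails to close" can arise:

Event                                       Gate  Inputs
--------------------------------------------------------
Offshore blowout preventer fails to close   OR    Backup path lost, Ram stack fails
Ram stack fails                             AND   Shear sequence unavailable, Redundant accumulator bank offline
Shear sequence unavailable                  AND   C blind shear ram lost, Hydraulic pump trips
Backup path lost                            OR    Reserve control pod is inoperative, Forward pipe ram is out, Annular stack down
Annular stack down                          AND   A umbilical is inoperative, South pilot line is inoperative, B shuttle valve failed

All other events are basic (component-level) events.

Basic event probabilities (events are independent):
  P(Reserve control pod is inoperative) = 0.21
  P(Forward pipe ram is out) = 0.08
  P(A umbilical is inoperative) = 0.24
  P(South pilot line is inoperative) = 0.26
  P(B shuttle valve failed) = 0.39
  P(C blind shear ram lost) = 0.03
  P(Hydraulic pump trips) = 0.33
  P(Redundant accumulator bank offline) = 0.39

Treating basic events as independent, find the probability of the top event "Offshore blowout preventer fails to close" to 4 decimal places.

0.2936

P(Annular stack down) [AND] = 0.24 × 0.26 × 0.39 = 0.024336
P(Backup path lost) [OR] = 1 − (1−0.21) × (1−0.08) × (1−0.024336) = 0.290887
P(Shear sequence unavailable) [AND] = 0.03 × 0.33 = 0.009900
P(Ram stack fails) [AND] = 0.009900 × 0.39 = 0.003861
P(Offshore blowout preventer fails to close) [OR] = 1 − (1−0.290887) × (1−0.003861) = 0.293625
Rounded to 4 decimal places: P(Offshore blowout preventer fails to close) ≈ 0.2936.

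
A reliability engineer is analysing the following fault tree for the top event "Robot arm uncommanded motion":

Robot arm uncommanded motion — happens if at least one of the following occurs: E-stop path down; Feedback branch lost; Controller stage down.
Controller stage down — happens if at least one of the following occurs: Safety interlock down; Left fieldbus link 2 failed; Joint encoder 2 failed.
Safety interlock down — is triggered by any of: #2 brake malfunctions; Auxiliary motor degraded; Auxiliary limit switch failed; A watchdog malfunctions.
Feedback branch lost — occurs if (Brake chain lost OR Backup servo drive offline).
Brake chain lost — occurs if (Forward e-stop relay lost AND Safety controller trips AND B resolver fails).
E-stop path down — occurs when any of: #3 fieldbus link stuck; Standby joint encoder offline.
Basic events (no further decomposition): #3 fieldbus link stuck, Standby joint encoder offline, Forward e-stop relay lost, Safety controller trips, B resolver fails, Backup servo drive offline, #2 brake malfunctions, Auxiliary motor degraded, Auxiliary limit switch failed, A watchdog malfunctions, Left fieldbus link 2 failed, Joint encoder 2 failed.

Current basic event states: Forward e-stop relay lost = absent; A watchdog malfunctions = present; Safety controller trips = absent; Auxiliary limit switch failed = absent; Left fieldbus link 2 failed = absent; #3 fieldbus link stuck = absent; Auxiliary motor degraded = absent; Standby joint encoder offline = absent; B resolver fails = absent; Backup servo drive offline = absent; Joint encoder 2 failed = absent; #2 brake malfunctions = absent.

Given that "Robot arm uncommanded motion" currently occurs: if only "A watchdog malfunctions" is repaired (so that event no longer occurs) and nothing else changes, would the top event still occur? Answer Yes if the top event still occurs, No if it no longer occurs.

Counterfactual: set "A watchdog malfunctions" to not occurred.
E-stop path down [OR]: #3 fieldbus link stuck=not, Standby joint encoder offline=not → no input occurs → does not occur.
Brake chain lost [AND]: Forward e-stop relay lost=not, Safety controller trips=not, B resolver fails=not → not all inputs occur → does not occur.
Feedback branch lost [OR]: Brake chain lost=not, Backup servo drive offline=not → no input occurs → does not occur.
Safety interlock down [OR]: #2 brake malfunctions=not, Auxiliary motor degraded=not, Auxiliary limit switch failed=not, A watchdog malfunctions=not → no input occurs → does not occur.
Controller stage down [OR]: Safety interlock down=not, Left fieldbus link 2 failed=not, Joint encoder 2 failed=not → no input occurs → does not occur.
Robot arm uncommanded motion [OR]: E-stop path down=not, Feedback branch lost=not, Controller stage down=not → no input occurs → does not occur.

No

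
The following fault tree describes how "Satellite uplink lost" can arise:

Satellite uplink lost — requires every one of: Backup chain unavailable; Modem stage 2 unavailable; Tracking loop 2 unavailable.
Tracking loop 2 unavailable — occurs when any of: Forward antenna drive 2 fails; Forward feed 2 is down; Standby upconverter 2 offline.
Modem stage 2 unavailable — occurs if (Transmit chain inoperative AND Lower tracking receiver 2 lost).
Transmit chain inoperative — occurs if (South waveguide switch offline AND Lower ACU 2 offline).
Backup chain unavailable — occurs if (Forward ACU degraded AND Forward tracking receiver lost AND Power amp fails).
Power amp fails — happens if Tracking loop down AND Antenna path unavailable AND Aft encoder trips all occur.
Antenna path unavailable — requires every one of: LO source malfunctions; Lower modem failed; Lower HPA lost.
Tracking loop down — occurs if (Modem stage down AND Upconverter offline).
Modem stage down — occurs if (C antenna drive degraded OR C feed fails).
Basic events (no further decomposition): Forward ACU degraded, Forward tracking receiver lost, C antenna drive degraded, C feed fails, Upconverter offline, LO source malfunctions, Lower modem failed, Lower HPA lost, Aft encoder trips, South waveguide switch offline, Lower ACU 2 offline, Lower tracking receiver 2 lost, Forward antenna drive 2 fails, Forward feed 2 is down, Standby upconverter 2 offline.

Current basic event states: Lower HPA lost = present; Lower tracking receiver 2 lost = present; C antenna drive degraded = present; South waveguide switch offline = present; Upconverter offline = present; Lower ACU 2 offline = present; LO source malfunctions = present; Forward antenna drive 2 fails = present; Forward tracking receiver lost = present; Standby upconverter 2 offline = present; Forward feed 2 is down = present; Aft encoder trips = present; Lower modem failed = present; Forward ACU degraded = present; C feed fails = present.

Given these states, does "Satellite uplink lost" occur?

Yes

Modem stage down [OR]: C antenna drive degraded=occurs, C feed fails=occurs → at least one input occurs → occurs.
Tracking loop down [AND]: Modem stage down=occurs, Upconverter offline=occurs → all inputs occur → occurs.
Antenna path unavailable [AND]: LO source malfunctions=occurs, Lower modem failed=occurs, Lower HPA lost=occurs → all inputs occur → occurs.
Power amp fails [AND]: Tracking loop down=occurs, Antenna path unavailable=occurs, Aft encoder trips=occurs → all inputs occur → occurs.
Backup chain unavailable [AND]: Forward ACU degraded=occurs, Forward tracking receiver lost=occurs, Power amp fails=occurs → all inputs occur → occurs.
Transmit chain inoperative [AND]: South waveguide switch offline=occurs, Lower ACU 2 offline=occurs → all inputs occur → occurs.
Modem stage 2 unavailable [AND]: Transmit chain inoperative=occurs, Lower tracking receiver 2 lost=occurs → all inputs occur → occurs.
Tracking loop 2 unavailable [OR]: Forward antenna drive 2 fails=occurs, Forward feed 2 is down=occurs, Standby upconverter 2 offline=occurs → at least one input occurs → occurs.
Satellite uplink lost [AND]: Backup chain unavailable=occurs, Modem stage 2 unavailable=occurs, Tracking loop 2 unavailable=occurs → all inputs occur → occurs.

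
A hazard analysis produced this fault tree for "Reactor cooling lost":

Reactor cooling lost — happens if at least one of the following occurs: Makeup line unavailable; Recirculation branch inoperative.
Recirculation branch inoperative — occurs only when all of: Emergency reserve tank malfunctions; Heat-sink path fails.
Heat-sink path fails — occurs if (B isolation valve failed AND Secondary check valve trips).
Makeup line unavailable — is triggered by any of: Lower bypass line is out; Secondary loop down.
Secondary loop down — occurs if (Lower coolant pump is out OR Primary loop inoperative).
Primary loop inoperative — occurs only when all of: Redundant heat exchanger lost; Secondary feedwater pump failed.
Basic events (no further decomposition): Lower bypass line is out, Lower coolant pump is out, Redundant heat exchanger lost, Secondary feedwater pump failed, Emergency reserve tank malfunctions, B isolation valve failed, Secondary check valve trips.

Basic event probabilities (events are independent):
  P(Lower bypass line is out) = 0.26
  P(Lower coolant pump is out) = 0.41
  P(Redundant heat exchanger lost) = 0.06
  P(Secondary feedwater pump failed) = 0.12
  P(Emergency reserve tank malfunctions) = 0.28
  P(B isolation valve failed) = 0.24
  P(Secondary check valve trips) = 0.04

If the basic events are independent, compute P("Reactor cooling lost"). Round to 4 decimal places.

0.5677

P(Primary loop inoperative) [AND] = 0.06 × 0.12 = 0.007200
P(Secondary loop down) [OR] = 1 − (1−0.41) × (1−0.007200) = 0.414248
P(Makeup line unavailable) [OR] = 1 − (1−0.26) × (1−0.414248) = 0.566544
P(Heat-sink path fails) [AND] = 0.24 × 0.04 = 0.009600
P(Recirculation branch inoperative) [AND] = 0.28 × 0.009600 = 0.002688
P(Reactor cooling lost) [OR] = 1 − (1−0.566544) × (1−0.002688) = 0.567709
Rounded to 4 decimal places: P(Reactor cooling lost) ≈ 0.5677.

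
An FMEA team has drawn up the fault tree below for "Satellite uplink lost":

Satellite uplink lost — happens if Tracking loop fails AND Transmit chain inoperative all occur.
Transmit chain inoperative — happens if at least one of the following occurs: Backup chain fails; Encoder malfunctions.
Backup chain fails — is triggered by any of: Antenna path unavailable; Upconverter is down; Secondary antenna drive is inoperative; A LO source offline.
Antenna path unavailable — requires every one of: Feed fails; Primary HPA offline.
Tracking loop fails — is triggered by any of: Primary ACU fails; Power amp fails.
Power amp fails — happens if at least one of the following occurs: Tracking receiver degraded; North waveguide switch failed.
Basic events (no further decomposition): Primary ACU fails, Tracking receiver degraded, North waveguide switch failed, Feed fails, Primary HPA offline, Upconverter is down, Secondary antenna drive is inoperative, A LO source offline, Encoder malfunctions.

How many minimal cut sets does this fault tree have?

Power amp fails [OR]: union of children's cut sets → 2 cut set(s).
Tracking loop fails [OR]: union of children's cut sets → 3 cut set(s).
Antenna path unavailable [AND]: one cut set from each child combined → 1 × 1 = 1 cut set(s).
Backup chain fails [OR]: union of children's cut sets → 4 cut set(s).
Transmit chain inoperative [OR]: union of children's cut sets → 5 cut set(s).
Satellite uplink lost [AND]: one cut set from each child combined → 3 × 5 = 15 cut set(s).

15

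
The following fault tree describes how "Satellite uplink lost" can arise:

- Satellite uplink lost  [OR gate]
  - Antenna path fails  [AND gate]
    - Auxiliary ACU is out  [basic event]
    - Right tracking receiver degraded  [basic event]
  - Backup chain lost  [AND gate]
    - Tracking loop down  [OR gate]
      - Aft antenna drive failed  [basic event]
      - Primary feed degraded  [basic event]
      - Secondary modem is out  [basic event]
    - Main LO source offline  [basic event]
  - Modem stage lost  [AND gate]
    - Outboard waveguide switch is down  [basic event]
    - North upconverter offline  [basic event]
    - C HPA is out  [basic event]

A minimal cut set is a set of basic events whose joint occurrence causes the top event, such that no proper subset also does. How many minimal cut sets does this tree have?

Antenna path fails [AND]: one cut set from each child combined → 1 × 1 = 1 cut set(s).
Tracking loop down [OR]: union of children's cut sets → 3 cut set(s).
Backup chain lost [AND]: one cut set from each child combined → 3 × 1 = 3 cut set(s).
Modem stage lost [AND]: one cut set from each child combined → 1 × 1 × 1 = 1 cut set(s).
Satellite uplink lost [OR]: union of children's cut sets → 5 cut set(s).
Minimal cut sets: {Auxiliary ACU is out, Right tracking receiver degraded}; {Aft antenna drive failed, Main LO source offline}; {Main LO source offline, Primary feed degraded}; {Main LO source offline, Secondary modem is out}; {C HPA is out, North upconverter offline, Outboard waveguide switch is down}.

5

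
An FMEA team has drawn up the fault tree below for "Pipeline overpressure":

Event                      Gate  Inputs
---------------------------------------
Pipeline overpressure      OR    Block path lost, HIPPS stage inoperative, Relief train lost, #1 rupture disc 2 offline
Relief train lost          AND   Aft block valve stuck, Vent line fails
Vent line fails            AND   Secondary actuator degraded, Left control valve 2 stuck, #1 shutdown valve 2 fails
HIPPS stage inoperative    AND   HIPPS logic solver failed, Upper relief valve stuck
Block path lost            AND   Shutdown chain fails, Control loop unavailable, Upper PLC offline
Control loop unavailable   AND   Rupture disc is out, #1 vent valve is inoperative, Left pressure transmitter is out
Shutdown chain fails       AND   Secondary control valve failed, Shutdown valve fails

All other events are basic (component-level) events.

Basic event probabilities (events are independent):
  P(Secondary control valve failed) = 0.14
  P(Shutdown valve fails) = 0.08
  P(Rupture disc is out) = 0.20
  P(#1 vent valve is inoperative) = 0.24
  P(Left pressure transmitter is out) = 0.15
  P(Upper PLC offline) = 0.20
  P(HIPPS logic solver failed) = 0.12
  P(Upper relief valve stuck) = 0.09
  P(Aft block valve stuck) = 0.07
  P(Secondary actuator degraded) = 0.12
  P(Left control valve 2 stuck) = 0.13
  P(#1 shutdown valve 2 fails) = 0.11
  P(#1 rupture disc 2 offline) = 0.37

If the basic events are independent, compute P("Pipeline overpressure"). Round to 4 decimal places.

0.3769

P(Shutdown chain fails) [AND] = 0.14 × 0.08 = 0.011200
P(Control loop unavailable) [AND] = 0.20 × 0.24 × 0.15 = 0.007200
P(Block path lost) [AND] = 0.011200 × 0.007200 × 0.20 = 0.000016
P(HIPPS stage inoperative) [AND] = 0.12 × 0.09 = 0.010800
P(Vent line fails) [AND] = 0.12 × 0.13 × 0.11 = 0.001716
P(Relief train lost) [AND] = 0.07 × 0.001716 = 0.000120
P(Pipeline overpressure) [OR] = 1 − (1−0.000016) × (1−0.010800) × (1−0.000120) × (1−0.37) = 0.376889
Rounded to 4 decimal places: P(Pipeline overpressure) ≈ 0.3769.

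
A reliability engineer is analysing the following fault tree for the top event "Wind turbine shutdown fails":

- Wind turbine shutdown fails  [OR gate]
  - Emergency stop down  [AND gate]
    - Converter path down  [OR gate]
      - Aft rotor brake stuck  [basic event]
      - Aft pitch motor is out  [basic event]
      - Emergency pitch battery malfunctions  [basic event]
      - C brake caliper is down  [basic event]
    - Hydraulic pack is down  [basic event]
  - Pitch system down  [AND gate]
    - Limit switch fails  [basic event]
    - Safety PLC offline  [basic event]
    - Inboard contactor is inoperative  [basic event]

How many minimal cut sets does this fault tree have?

Converter path down [OR]: union of children's cut sets → 4 cut set(s).
Emergency stop down [AND]: one cut set from each child combined → 4 × 1 = 4 cut set(s).
Pitch system down [AND]: one cut set from each child combined → 1 × 1 × 1 = 1 cut set(s).
Wind turbine shutdown fails [OR]: union of children's cut sets → 5 cut set(s).
Minimal cut sets: {Aft rotor brake stuck, Hydraulic pack is down}; {Aft pitch motor is out, Hydraulic pack is down}; {Emergency pitch battery malfunctions, Hydraulic pack is down}; {C brake caliper is down, Hydraulic pack is down}; {Inboard contactor is inoperative, Limit switch fails, Safety PLC offline}.

5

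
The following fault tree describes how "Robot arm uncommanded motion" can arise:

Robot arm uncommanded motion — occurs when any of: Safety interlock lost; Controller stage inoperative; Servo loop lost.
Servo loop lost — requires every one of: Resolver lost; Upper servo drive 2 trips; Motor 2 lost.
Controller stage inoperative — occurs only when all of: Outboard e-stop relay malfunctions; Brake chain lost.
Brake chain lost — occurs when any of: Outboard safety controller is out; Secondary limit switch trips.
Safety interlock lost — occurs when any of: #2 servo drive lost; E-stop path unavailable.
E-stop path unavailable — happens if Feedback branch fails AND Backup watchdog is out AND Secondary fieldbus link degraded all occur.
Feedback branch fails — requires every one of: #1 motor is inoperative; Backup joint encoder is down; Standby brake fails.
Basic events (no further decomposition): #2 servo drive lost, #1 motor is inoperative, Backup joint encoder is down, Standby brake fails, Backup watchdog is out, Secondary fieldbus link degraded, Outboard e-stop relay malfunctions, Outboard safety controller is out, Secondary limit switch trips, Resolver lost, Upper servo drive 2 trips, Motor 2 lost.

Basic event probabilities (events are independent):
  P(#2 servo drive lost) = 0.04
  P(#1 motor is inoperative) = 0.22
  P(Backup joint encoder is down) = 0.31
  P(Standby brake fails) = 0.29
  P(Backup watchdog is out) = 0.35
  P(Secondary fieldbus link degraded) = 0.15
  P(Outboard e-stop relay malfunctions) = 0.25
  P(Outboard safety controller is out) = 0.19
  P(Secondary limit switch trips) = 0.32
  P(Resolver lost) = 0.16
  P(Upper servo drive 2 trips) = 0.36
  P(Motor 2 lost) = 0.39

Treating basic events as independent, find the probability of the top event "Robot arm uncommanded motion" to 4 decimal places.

0.1678

P(Feedback branch fails) [AND] = 0.22 × 0.31 × 0.29 = 0.019778
P(E-stop path unavailable) [AND] = 0.019778 × 0.35 × 0.15 = 0.001038
P(Safety interlock lost) [OR] = 1 − (1−0.04) × (1−0.001038) = 0.040996
P(Brake chain lost) [OR] = 1 − (1−0.19) × (1−0.32) = 0.449200
P(Controller stage inoperative) [AND] = 0.25 × 0.449200 = 0.112300
P(Servo loop lost) [AND] = 0.16 × 0.36 × 0.39 = 0.022464
P(Robot arm uncommanded motion) [OR] = 1 − (1−0.040996) × (1−0.112300) × (1−0.022464) = 0.167816
Rounded to 4 decimal places: P(Robot arm uncommanded motion) ≈ 0.1678.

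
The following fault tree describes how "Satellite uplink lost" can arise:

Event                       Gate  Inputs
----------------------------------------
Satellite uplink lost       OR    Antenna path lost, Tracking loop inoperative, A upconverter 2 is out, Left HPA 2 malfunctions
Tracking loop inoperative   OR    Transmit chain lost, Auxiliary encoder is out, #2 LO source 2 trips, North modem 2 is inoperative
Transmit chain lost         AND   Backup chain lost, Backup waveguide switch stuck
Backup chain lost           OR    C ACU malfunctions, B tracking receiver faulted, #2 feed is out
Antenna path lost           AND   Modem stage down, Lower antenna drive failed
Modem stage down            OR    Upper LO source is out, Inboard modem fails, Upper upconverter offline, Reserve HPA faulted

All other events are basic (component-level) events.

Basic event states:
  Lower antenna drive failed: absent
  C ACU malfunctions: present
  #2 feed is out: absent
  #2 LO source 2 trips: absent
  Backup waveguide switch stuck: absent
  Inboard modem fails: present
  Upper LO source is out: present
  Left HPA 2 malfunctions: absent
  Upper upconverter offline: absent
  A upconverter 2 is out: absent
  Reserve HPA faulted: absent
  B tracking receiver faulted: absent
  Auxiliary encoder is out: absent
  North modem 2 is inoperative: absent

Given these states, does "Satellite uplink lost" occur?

Modem stage down [OR]: Upper LO source is out=occurs, Inboard modem fails=occurs, Upper upconverter offline=not, Reserve HPA faulted=not → at least one input occurs → occurs.
Antenna path lost [AND]: Modem stage down=occurs, Lower antenna drive failed=not → not all inputs occur → does not occur.
Backup chain lost [OR]: C ACU malfunctions=occurs, B tracking receiver faulted=not, #2 feed is out=not → at least one input occurs → occurs.
Transmit chain lost [AND]: Backup chain lost=occurs, Backup waveguide switch stuck=not → not all inputs occur → does not occur.
Tracking loop inoperative [OR]: Transmit chain lost=not, Auxiliary encoder is out=not, #2 LO source 2 trips=not, North modem 2 is inoperative=not → no input occurs → does not occur.
Satellite uplink lost [OR]: Antenna path lost=not, Tracking loop inoperative=not, A upconverter 2 is out=not, Left HPA 2 malfunctions=not → no input occurs → does not occur.

No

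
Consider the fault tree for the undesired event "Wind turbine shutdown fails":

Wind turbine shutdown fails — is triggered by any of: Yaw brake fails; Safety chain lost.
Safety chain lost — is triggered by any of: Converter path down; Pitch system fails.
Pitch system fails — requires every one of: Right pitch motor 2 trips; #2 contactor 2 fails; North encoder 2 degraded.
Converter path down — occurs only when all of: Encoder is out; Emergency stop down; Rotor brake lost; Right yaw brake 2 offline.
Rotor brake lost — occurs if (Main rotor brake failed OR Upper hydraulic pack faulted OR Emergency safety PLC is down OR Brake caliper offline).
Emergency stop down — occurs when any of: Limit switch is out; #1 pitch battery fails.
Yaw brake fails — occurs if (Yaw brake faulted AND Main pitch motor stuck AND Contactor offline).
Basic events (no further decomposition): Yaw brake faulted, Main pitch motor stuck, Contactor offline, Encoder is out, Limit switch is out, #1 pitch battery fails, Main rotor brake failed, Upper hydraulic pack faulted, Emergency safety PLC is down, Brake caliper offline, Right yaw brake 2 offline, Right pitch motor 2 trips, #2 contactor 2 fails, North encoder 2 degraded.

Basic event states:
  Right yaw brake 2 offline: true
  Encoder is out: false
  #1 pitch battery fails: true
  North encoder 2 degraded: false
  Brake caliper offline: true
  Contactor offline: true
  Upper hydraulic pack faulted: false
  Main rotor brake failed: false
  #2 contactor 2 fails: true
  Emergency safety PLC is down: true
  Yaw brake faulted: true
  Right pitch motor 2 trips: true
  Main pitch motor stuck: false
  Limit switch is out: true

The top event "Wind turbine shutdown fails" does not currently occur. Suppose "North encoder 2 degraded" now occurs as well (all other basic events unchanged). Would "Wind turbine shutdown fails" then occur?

Counterfactual: set "North encoder 2 degraded" to occurred.
Yaw brake fails [AND]: Yaw brake faulted=occurs, Main pitch motor stuck=not, Contactor offline=occurs → not all inputs occur → does not occur.
Emergency stop down [OR]: Limit switch is out=occurs, #1 pitch battery fails=occurs → at least one input occurs → occurs.
Rotor brake lost [OR]: Main rotor brake failed=not, Upper hydraulic pack faulted=not, Emergency safety PLC is down=occurs, Brake caliper offline=occurs → at least one input occurs → occurs.
Converter path down [AND]: Encoder is out=not, Emergency stop down=occurs, Rotor brake lost=occurs, Right yaw brake 2 offline=occurs → not all inputs occur → does not occur.
Pitch system fails [AND]: Right pitch motor 2 trips=occurs, #2 contactor 2 fails=occurs, North encoder 2 degraded=occurs → all inputs occur → occurs.
Safety chain lost [OR]: Converter path down=not, Pitch system fails=occurs → at least one input occurs → occurs.
Wind turbine shutdown fails [OR]: Yaw brake fails=not, Safety chain lost=occurs → at least one input occurs → occurs.

Yes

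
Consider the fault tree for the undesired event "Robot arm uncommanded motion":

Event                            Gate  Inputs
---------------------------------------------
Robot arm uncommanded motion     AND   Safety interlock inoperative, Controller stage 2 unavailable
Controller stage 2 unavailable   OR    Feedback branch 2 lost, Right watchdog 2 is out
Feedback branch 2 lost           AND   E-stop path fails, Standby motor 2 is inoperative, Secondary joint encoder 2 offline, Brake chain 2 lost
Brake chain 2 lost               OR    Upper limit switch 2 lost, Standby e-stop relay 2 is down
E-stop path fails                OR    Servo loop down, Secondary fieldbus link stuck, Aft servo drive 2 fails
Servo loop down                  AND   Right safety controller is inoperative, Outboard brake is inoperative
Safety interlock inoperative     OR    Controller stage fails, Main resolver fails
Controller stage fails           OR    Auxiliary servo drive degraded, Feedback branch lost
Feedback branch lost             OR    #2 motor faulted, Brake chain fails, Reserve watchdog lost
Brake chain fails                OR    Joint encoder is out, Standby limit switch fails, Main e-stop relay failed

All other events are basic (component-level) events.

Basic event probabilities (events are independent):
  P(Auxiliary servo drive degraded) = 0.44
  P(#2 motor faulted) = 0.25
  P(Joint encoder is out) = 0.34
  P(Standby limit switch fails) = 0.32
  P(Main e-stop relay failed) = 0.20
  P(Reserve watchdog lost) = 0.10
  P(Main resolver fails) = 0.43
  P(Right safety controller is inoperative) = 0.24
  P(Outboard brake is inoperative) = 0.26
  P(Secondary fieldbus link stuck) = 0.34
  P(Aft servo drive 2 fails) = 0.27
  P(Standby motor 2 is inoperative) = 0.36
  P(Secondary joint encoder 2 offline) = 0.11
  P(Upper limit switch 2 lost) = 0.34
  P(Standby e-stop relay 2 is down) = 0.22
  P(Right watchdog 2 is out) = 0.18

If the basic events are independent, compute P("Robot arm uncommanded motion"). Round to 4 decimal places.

P(Brake chain fails) [OR] = 1 − (1−0.34) × (1−0.32) × (1−0.20) = 0.640960
P(Feedback branch lost) [OR] = 1 − (1−0.25) × (1−0.640960) × (1−0.10) = 0.757648
P(Controller stage fails) [OR] = 1 − (1−0.44) × (1−0.757648) = 0.864283
P(Safety interlock inoperative) [OR] = 1 − (1−0.864283) × (1−0.43) = 0.922641
P(Servo loop down) [AND] = 0.24 × 0.26 = 0.062400
P(E-stop path fails) [OR] = 1 − (1−0.062400) × (1−0.34) × (1−0.27) = 0.548264
P(Brake chain 2 lost) [OR] = 1 − (1−0.34) × (1−0.22) = 0.485200
P(Feedback branch 2 lost) [AND] = 0.548264 × 0.36 × 0.11 × 0.485200 = 0.010534
P(Controller stage 2 unavailable) [OR] = 1 − (1−0.010534) × (1−0.18) = 0.188638
P(Robot arm uncommanded motion) [AND] = 0.922641 × 0.188638 = 0.174045
Rounded to 4 decimal places: P(Robot arm uncommanded motion) ≈ 0.1740.

0.1740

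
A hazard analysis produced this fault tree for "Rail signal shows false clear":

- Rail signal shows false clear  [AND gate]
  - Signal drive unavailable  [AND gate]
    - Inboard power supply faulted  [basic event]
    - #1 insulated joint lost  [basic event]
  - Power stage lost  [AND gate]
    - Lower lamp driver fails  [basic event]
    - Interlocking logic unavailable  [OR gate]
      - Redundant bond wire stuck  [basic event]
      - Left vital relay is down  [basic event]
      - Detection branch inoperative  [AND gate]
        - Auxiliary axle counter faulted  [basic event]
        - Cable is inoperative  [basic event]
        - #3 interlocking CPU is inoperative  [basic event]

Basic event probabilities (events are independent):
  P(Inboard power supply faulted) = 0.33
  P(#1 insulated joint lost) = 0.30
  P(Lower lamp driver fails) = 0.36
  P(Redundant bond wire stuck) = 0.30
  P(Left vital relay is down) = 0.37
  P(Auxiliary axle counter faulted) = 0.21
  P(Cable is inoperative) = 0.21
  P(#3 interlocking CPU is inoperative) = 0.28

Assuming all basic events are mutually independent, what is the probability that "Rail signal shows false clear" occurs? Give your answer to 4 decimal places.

0.0201

P(Signal drive unavailable) [AND] = 0.33 × 0.30 = 0.099000
P(Detection branch inoperative) [AND] = 0.21 × 0.21 × 0.28 = 0.012348
P(Interlocking logic unavailable) [OR] = 1 − (1−0.30) × (1−0.37) × (1−0.012348) = 0.564445
P(Power stage lost) [AND] = 0.36 × 0.564445 = 0.203200
P(Rail signal shows false clear) [AND] = 0.099000 × 0.203200 = 0.020117
Rounded to 4 decimal places: P(Rail signal shows false clear) ≈ 0.0201.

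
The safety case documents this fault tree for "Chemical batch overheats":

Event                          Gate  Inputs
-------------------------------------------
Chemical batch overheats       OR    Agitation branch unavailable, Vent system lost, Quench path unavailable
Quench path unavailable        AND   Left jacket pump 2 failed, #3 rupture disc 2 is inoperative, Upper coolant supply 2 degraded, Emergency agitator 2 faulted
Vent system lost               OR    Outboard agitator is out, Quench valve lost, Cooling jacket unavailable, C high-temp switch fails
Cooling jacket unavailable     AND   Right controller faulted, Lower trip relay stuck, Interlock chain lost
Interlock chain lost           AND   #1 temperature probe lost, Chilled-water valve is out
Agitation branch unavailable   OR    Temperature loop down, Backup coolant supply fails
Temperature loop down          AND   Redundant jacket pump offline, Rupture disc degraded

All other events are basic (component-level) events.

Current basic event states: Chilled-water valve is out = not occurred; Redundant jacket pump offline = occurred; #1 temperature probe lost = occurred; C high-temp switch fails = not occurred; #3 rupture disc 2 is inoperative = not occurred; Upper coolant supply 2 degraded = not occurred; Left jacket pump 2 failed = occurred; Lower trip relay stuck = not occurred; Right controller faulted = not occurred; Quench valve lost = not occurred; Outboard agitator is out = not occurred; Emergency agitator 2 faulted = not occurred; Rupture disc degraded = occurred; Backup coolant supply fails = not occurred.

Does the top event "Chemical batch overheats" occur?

Temperature loop down [AND]: Redundant jacket pump offline=occurs, Rupture disc degraded=occurs → all inputs occur → occurs.
Agitation branch unavailable [OR]: Temperature loop down=occurs, Backup coolant supply fails=not → at least one input occurs → occurs.
Interlock chain lost [AND]: #1 temperature probe lost=occurs, Chilled-water valve is out=not → not all inputs occur → does not occur.
Cooling jacket unavailable [AND]: Right controller faulted=not, Lower trip relay stuck=not, Interlock chain lost=not → not all inputs occur → does not occur.
Vent system lost [OR]: Outboard agitator is out=not, Quench valve lost=not, Cooling jacket unavailable=not, C high-temp switch fails=not → no input occurs → does not occur.
Quench path unavailable [AND]: Left jacket pump 2 failed=occurs, #3 rupture disc 2 is inoperative=not, Upper coolant supply 2 degraded=not, Emergency agitator 2 faulted=not → not all inputs occur → does not occur.
Chemical batch overheats [OR]: Agitation branch unavailable=occurs, Vent system lost=not, Quench path unavailable=not → at least one input occurs → occurs.

Yes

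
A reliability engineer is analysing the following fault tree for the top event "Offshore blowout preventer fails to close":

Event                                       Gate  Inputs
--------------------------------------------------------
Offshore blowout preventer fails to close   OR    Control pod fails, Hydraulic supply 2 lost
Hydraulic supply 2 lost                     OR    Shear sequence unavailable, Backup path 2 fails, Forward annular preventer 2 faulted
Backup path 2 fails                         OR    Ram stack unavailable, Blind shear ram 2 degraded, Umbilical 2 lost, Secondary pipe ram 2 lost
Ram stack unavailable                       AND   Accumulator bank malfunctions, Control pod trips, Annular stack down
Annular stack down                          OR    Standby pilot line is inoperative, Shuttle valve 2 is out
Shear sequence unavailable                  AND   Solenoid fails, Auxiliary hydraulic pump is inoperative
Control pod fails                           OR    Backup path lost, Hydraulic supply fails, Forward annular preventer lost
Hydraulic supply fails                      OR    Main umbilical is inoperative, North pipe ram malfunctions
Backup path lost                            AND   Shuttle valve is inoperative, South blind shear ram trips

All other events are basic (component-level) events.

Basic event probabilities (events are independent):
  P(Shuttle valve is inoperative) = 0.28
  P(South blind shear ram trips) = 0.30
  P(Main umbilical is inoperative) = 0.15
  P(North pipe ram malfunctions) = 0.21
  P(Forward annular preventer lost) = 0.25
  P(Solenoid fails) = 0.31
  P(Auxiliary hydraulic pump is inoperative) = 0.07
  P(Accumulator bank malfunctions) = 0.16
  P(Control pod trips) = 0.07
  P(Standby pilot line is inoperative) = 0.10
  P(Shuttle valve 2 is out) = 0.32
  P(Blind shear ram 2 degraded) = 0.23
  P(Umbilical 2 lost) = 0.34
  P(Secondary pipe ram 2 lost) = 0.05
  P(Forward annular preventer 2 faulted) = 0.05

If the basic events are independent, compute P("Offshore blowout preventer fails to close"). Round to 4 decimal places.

P(Backup path lost) [AND] = 0.28 × 0.30 = 0.084000
P(Hydraulic supply fails) [OR] = 1 − (1−0.15) × (1−0.21) = 0.328500
P(Control pod fails) [OR] = 1 − (1−0.084000) × (1−0.328500) × (1−0.25) = 0.538680
P(Shear sequence unavailable) [AND] = 0.31 × 0.07 = 0.021700
P(Annular stack down) [OR] = 1 − (1−0.10) × (1−0.32) = 0.388000
P(Ram stack unavailable) [AND] = 0.16 × 0.07 × 0.388000 = 0.004346
P(Backup path 2 fails) [OR] = 1 − (1−0.004346) × (1−0.23) × (1−0.34) × (1−0.05) = 0.519308
P(Hydraulic supply 2 lost) [OR] = 1 − (1−0.021700) × (1−0.519308) × (1−0.05) = 0.553252
P(Offshore blowout preventer fails to close) [OR] = 1 − (1−0.538680) × (1−0.553252) = 0.793906
Rounded to 4 decimal places: P(Offshore blowout preventer fails to close) ≈ 0.7939.

0.7939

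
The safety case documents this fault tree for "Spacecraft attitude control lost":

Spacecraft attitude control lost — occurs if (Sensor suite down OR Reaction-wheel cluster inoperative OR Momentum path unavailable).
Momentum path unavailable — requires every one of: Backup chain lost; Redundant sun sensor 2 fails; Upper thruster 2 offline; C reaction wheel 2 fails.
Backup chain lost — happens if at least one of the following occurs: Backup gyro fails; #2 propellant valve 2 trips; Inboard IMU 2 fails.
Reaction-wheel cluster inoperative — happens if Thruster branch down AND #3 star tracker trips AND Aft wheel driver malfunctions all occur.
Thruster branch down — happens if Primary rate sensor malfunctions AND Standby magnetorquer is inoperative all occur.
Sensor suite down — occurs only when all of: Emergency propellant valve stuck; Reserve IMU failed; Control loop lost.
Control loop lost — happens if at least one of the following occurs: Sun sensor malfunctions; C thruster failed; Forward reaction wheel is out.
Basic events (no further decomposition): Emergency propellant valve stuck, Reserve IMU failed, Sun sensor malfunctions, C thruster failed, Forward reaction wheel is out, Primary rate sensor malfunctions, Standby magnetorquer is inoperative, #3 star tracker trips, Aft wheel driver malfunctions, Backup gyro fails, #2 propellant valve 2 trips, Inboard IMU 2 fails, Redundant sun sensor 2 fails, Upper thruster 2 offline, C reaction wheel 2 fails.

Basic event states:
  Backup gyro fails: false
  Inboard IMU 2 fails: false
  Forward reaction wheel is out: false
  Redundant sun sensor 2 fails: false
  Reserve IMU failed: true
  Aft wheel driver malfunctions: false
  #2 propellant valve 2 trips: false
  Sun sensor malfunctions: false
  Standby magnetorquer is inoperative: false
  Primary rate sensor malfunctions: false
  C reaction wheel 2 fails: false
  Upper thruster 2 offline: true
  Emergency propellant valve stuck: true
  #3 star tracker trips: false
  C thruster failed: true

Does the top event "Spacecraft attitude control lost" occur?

Yes

Control loop lost [OR]: Sun sensor malfunctions=not, C thruster failed=occurs, Forward reaction wheel is out=not → at least one input occurs → occurs.
Sensor suite down [AND]: Emergency propellant valve stuck=occurs, Reserve IMU failed=occurs, Control loop lost=occurs → all inputs occur → occurs.
Thruster branch down [AND]: Primary rate sensor malfunctions=not, Standby magnetorquer is inoperative=not → not all inputs occur → does not occur.
Reaction-wheel cluster inoperative [AND]: Thruster branch down=not, #3 star tracker trips=not, Aft wheel driver malfunctions=not → not all inputs occur → does not occur.
Backup chain lost [OR]: Backup gyro fails=not, #2 propellant valve 2 trips=not, Inboard IMU 2 fails=not → no input occurs → does not occur.
Momentum path unavailable [AND]: Backup chain lost=not, Redundant sun sensor 2 fails=not, Upper thruster 2 offline=occurs, C reaction wheel 2 fails=not → not all inputs occur → does not occur.
Spacecraft attitude control lost [OR]: Sensor suite down=occurs, Reaction-wheel cluster inoperative=not, Momentum path unavailable=not → at least one input occurs → occurs.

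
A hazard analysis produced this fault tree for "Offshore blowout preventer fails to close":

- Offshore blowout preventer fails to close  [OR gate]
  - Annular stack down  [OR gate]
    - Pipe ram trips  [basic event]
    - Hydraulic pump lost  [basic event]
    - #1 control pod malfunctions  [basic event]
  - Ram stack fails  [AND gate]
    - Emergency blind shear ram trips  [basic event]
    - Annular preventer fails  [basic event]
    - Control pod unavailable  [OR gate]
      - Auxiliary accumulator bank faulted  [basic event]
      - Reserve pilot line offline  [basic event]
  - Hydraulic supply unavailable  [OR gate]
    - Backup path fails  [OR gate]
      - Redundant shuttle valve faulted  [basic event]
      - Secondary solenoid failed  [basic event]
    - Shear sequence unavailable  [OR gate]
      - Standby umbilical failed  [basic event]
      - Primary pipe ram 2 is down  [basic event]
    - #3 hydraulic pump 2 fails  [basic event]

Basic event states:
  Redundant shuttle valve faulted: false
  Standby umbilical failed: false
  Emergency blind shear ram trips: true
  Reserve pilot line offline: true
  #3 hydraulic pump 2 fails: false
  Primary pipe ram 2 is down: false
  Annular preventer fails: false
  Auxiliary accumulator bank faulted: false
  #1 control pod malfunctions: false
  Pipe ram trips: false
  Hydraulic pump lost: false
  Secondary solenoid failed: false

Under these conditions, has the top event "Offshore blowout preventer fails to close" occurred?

No

Annular stack down [OR]: Pipe ram trips=not, Hydraulic pump lost=not, #1 control pod malfunctions=not → no input occurs → does not occur.
Control pod unavailable [OR]: Auxiliary accumulator bank faulted=not, Reserve pilot line offline=occurs → at least one input occurs → occurs.
Ram stack fails [AND]: Emergency blind shear ram trips=occurs, Annular preventer fails=not, Control pod unavailable=occurs → not all inputs occur → does not occur.
Backup path fails [OR]: Redundant shuttle valve faulted=not, Secondary solenoid failed=not → no input occurs → does not occur.
Shear sequence unavailable [OR]: Standby umbilical failed=not, Primary pipe ram 2 is down=not → no input occurs → does not occur.
Hydraulic supply unavailable [OR]: Backup path fails=not, Shear sequence unavailable=not, #3 hydraulic pump 2 fails=not → no input occurs → does not occur.
Offshore blowout preventer fails to close [OR]: Annular stack down=not, Ram stack fails=not, Hydraulic supply unavailable=not → no input occurs → does not occur.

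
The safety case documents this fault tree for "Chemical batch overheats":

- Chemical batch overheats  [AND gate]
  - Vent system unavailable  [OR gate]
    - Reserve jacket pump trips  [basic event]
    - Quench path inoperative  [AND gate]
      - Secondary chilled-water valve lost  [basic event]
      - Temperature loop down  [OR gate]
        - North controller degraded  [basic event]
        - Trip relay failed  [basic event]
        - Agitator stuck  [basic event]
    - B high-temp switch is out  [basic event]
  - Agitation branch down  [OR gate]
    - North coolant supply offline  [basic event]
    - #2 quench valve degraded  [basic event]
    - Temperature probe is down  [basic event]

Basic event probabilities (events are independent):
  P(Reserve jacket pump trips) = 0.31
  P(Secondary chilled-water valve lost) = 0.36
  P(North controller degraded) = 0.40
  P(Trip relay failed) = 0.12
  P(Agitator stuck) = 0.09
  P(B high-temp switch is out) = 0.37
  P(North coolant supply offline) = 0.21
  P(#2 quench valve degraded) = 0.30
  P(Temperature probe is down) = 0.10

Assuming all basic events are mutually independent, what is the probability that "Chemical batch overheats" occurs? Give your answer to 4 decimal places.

0.3248

P(Temperature loop down) [OR] = 1 − (1−0.40) × (1−0.12) × (1−0.09) = 0.519520
P(Quench path inoperative) [AND] = 0.36 × 0.519520 = 0.187027
P(Vent system unavailable) [OR] = 1 − (1−0.31) × (1−0.187027) × (1−0.37) = 0.646601
P(Agitation branch down) [OR] = 1 − (1−0.21) × (1−0.30) × (1−0.10) = 0.502300
P(Chemical batch overheats) [AND] = 0.646601 × 0.502300 = 0.324788
Rounded to 4 decimal places: P(Chemical batch overheats) ≈ 0.3248.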